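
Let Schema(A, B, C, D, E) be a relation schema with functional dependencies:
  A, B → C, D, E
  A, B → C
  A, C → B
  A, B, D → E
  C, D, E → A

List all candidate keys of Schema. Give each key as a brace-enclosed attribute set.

Closure of {A, B} is {A, B, C, D, E}, the whole schema; {A, B} is a candidate key.
Closure of {A, C} is {A, B, C, D, E}, the whole schema; {A, C} is a candidate key.
Closure of {C, D, E} is {A, B, C, D, E}, the whole schema; {C, D, E} is a candidate key.
No proper subset of any of these is a key, and no other minimal superkey exists.

{A, B}, {A, C}, {C, D, E}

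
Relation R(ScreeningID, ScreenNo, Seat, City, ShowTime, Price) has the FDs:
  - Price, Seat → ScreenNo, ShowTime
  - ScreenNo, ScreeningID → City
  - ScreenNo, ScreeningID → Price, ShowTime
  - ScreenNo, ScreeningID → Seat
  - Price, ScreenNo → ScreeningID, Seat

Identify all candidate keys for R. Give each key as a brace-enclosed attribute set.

{Price, ScreenNo}, {Price, Seat}, {ScreenNo, ScreeningID}

Closure of {Price, ScreenNo} is {City, Price, ScreenNo, ScreeningID, Seat, ShowTime}, the whole schema; {Price, ScreenNo} is a candidate key.
Closure of {Price, Seat} is {City, Price, ScreenNo, ScreeningID, Seat, ShowTime}, the whole schema; {Price, Seat} is a candidate key.
Closure of {ScreenNo, ScreeningID} is {City, Price, ScreenNo, ScreeningID, Seat, ShowTime}, the whole schema; {ScreenNo, ScreeningID} is a candidate key.
Any other superkey properly contains one of these, so there are no further candidate keys.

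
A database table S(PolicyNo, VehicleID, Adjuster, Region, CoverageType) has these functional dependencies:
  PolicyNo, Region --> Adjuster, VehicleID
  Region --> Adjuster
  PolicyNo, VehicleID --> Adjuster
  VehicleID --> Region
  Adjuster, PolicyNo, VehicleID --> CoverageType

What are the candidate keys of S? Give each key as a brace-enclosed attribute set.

{PolicyNo, Region}, {PolicyNo, VehicleID}

{PolicyNo} never appears on the right of any FD, so every key must include it.
{PolicyNo, Region}⁺ = {Adjuster, CoverageType, PolicyNo, Region, VehicleID}, which is every attribute, so {PolicyNo, Region} is a candidate key.
{PolicyNo, VehicleID}⁺ = {Adjuster, CoverageType, PolicyNo, Region, VehicleID}, which is every attribute, so {PolicyNo, VehicleID} is a candidate key.
No proper subset of any of these is a key, and no other minimal superkey exists.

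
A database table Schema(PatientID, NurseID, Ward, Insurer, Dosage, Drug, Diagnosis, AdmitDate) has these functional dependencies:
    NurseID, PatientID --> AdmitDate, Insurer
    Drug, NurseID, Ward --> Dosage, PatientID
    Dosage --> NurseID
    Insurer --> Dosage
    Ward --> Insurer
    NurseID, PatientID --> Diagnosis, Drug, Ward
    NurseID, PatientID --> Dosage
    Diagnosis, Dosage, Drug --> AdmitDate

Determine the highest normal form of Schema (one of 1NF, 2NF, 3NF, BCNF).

Candidate keys: {Dosage, PatientID}, {Drug, Ward}, {Insurer, PatientID}, {NurseID, PatientID}, {PatientID, Ward}. Prime attributes: {Dosage, Drug, Insurer, NurseID, PatientID, Ward}.
For Dosage --> NurseID we have {Dosage}⁺ = {Dosage, NurseID}; {Dosage} is not a superkey, so BCNF fails.
Diagnosis, Dosage, Drug --> AdmitDate determines the non-prime attribute {AdmitDate} from a non-superkey — 3NF is violated.
No proper subset of a key has a non-prime attribute in its closure, so there is no partial dependency; 2NF holds.

2NF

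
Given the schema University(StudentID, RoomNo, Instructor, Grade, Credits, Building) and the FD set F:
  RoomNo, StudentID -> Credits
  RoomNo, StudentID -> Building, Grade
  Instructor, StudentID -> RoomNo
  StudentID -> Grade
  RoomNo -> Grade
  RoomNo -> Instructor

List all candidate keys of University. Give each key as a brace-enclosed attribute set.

Attributes never on any right-hand side: {StudentID} — every candidate key must contain it.
Closure of {Instructor, StudentID} is {Building, Credits, Grade, Instructor, RoomNo, StudentID}, the whole schema; {Instructor, StudentID} is a candidate key.
Closure of {RoomNo, StudentID} is {Building, Credits, Grade, Instructor, RoomNo, StudentID}, the whole schema; {RoomNo, StudentID} is a candidate key.
These are minimal and exhaustive — every other superkey contains one of them.

{Instructor, StudentID}, {RoomNo, StudentID}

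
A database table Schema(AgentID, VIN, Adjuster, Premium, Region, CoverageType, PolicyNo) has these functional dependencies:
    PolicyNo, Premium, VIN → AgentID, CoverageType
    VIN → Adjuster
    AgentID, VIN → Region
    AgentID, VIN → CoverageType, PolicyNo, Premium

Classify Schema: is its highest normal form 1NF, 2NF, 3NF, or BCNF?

Candidate keys: {AgentID, VIN}, {PolicyNo, Premium, VIN}. Prime attributes: {AgentID, PolicyNo, Premium, VIN}.
VIN → Adjuster breaks BCNF: {VIN}⁺ = {Adjuster, VIN}, so {VIN} is not a superkey.
VIN → Adjuster determines the non-prime attribute {Adjuster} from a non-superkey — 3NF is violated.
The proper key subset {VIN} of {AgentID, VIN} determines non-prime {Adjuster}, so the relation is not even in 2NF.

1NF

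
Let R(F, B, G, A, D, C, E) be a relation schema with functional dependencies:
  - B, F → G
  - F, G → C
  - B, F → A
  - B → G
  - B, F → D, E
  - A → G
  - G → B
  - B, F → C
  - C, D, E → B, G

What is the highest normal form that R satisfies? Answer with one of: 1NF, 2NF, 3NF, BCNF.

Candidate keys: {A, F}, {B, F}, {C, D, E, F}, {F, G}. Prime attributes: {A, B, C, D, E, F, G}.
B → G: {B}⁺ = {B, G}, which is not all of the attributes, so the left side is not a superkey — BCNF is violated.
But every attribute on its right side ({G}) is prime, and the same holds for every other non-superkey FD, so 3NF still holds.

3NF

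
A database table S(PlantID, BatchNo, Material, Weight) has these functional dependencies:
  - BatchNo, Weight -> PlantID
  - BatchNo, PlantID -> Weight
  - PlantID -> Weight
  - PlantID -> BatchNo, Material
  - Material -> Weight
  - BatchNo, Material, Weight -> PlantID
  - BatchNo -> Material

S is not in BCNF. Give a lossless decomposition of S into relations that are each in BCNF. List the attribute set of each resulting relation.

{BatchNo, Material, PlantID}; {Material, Weight}

Candidate keys of the original relation: {BatchNo}, {PlantID}.
{BatchNo, Material, PlantID, Weight}: {Material} determines {Material, Weight} here but is not a superkey — split on Material -> Weight, giving {Material, Weight} and {BatchNo, Material, PlantID}.
{Material, Weight} has no BCNF violation.
{BatchNo, Material, PlantID} has no BCNF violation.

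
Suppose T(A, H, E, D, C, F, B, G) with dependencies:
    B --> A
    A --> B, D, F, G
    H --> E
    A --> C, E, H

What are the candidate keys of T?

{A} is a candidate key since {A}⁺ = {A, B, C, D, E, F, G, H} covers every attribute.
{B} is a candidate key since {B}⁺ = {A, B, C, D, E, F, G, H} covers every attribute.
No proper subset of any of these is a key, and no other minimal superkey exists.

{A}, {B}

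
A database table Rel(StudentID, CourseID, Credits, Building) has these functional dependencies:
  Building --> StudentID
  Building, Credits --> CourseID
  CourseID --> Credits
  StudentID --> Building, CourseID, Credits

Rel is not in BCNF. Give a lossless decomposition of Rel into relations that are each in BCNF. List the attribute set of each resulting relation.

Candidate keys of the original relation: {Building}, {StudentID}.
In {Building, CourseID, Credits, StudentID}, {CourseID} is not a superkey ({CourseID}⁺ restricted to this set is {CourseID, Credits}), so split on CourseID --> Credits into {CourseID, Credits} and {Building, CourseID, StudentID}.
{CourseID, Credits}: every determinant is a superkey — BCNF.
{Building, CourseID, StudentID}: every determinant is a superkey — BCNF.

{Building, CourseID, StudentID}; {CourseID, Credits}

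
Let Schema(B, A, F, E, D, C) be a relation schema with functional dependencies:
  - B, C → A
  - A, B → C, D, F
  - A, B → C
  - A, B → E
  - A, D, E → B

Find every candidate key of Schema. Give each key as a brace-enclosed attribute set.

{A, B}⁺ = {A, B, C, D, E, F}, which is every attribute, so {A, B} is a candidate key.
{B, C}⁺ = {A, B, C, D, E, F}, which is every attribute, so {B, C} is a candidate key.
{A, D, E}⁺ = {A, B, C, D, E, F}, which is every attribute, so {A, D, E} is a candidate key.
Any other superkey properly contains one of these, so there are no further candidate keys.

{A, B}, {A, D, E}, {B, C}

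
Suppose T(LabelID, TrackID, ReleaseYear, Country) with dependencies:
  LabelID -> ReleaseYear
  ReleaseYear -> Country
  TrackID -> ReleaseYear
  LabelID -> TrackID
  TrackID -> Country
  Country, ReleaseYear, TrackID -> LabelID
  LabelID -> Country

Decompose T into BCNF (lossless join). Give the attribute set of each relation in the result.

{Country, ReleaseYear}; {LabelID, ReleaseYear, TrackID}

Candidate keys of the original relation: {LabelID}, {TrackID}.
Within {Country, LabelID, ReleaseYear, TrackID}: {ReleaseYear}⁺ ∩ {Country, LabelID, ReleaseYear, TrackID} = {Country, ReleaseYear}, not the whole set, so ReleaseYear -> Country violates BCNF; decompose into {Country, ReleaseYear} and {LabelID, ReleaseYear, TrackID}.
{Country, ReleaseYear}: every determinant is a superkey — BCNF.
{LabelID, ReleaseYear, TrackID}: every determinant is a superkey — BCNF.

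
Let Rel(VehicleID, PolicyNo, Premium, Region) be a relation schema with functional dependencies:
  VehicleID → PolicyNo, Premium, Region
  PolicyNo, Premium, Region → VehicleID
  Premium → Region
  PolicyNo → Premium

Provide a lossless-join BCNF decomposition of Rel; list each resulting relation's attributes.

{PolicyNo, Premium, VehicleID}; {Premium, Region}

Candidate keys of the original relation: {PolicyNo}, {VehicleID}.
In {PolicyNo, Premium, Region, VehicleID}, {Premium} is not a superkey ({Premium}⁺ restricted to this set is {Premium, Region}), so split on Premium → Region into {Premium, Region} and {PolicyNo, Premium, VehicleID}.
{Premium, Region}: every determinant is a superkey — BCNF.
{PolicyNo, Premium, VehicleID}: every determinant is a superkey — BCNF.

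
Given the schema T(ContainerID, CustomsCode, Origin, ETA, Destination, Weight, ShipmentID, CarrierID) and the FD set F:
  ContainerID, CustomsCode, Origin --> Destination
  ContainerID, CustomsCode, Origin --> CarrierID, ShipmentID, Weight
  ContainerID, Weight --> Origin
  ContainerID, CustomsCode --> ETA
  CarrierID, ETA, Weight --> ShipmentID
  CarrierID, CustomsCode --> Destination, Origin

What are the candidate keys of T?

{CarrierID, ContainerID, CustomsCode}, {ContainerID, CustomsCode, Origin}, {ContainerID, CustomsCode, Weight}

{ContainerID, CustomsCode} never appear on the right of any FD, so every key must include all of them.
Closure of {CarrierID, ContainerID, CustomsCode} is {CarrierID, ContainerID, CustomsCode, Destination, ETA, Origin, ShipmentID, Weight}, the whole schema; {CarrierID, ContainerID, CustomsCode} is a candidate key.
Closure of {ContainerID, CustomsCode, Origin} is {CarrierID, ContainerID, CustomsCode, Destination, ETA, Origin, ShipmentID, Weight}, the whole schema; {ContainerID, CustomsCode, Origin} is a candidate key.
Closure of {ContainerID, CustomsCode, Weight} is {CarrierID, ContainerID, CustomsCode, Destination, ETA, Origin, ShipmentID, Weight}, the whole schema; {ContainerID, CustomsCode, Weight} is a candidate key.
No proper subset of any of these is a key, and no other minimal superkey exists.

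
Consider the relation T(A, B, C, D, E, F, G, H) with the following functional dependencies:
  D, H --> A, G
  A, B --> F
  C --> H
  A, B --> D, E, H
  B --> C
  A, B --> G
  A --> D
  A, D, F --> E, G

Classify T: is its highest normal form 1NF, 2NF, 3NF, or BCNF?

Candidate keys: {A, B}, {B, D}. Prime attributes: {A, B, D}.
D, H --> A, G breaks BCNF: {D, H}⁺ = {A, D, G, H}, so {D, H} is not a superkey.
D, H --> A, G determines the non-prime attribute {G} from a non-superkey — 3NF is violated.
The proper key subset {B} of {A, B} determines non-prime {C, H}, so the relation is not even in 2NF.

1NF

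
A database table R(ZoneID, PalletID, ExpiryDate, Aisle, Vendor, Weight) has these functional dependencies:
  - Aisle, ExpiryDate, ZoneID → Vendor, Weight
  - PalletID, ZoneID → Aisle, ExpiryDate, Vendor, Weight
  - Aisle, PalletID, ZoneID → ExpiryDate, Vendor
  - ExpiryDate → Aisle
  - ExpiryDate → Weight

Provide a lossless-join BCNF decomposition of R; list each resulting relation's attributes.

Candidate key of the original relation: {PalletID, ZoneID}.
{Aisle, ExpiryDate, PalletID, Vendor, Weight, ZoneID}: {Aisle, ExpiryDate, ZoneID} determines {Aisle, ExpiryDate, Vendor, Weight, ZoneID} here but is not a superkey — split on Aisle, ExpiryDate, ZoneID → Vendor, Weight, giving {Aisle, ExpiryDate, Vendor, Weight, ZoneID} and {Aisle, ExpiryDate, PalletID, ZoneID}.
{Aisle, ExpiryDate, Vendor, Weight, ZoneID}: {ExpiryDate} determines {Aisle, ExpiryDate, Weight} here but is not a superkey — split on ExpiryDate → Aisle, Weight, giving {Aisle, ExpiryDate, Weight} and {ExpiryDate, Vendor, ZoneID}.
{Aisle, ExpiryDate, Weight} is in BCNF.
{ExpiryDate, Vendor, ZoneID} is in BCNF.
{Aisle, ExpiryDate, PalletID, ZoneID}: {ExpiryDate} determines {Aisle, ExpiryDate} here but is not a superkey — split on ExpiryDate → Aisle, giving {Aisle, ExpiryDate} and {ExpiryDate, PalletID, ZoneID}.
{Aisle, ExpiryDate} is in BCNF.
{ExpiryDate, PalletID, ZoneID} is in BCNF.

{Aisle, ExpiryDate, Weight}; {ExpiryDate, PalletID, ZoneID}; {ExpiryDate, Vendor, ZoneID}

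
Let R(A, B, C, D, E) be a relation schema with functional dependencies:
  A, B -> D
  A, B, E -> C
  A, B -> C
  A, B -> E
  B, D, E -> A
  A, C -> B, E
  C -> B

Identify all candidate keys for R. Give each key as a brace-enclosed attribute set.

{A, B}, {A, C}, {B, D, E}, {C, D, E}

{A, B} is a candidate key since {A, B}⁺ = {A, B, C, D, E} covers every attribute.
{A, C} is a candidate key since {A, C}⁺ = {A, B, C, D, E} covers every attribute.
{B, D, E} is a candidate key since {B, D, E}⁺ = {A, B, C, D, E} covers every attribute.
{C, D, E} is a candidate key since {C, D, E}⁺ = {A, B, C, D, E} covers every attribute.
These are minimal and exhaustive — every other superkey contains one of them.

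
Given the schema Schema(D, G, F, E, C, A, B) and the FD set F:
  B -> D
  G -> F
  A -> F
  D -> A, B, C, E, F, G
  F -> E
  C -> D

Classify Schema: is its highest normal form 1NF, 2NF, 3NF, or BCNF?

Candidate keys: {B}, {C}, {D}. Prime attributes: {B, C, D}.
G -> F breaks BCNF: {G}⁺ = {E, F, G}, so {G} is not a superkey.
G -> F determines the non-prime attribute {F} from a non-superkey — 3NF is violated.
Every candidate key is a single attribute, so no partial dependency is possible; 2NF holds.

2NF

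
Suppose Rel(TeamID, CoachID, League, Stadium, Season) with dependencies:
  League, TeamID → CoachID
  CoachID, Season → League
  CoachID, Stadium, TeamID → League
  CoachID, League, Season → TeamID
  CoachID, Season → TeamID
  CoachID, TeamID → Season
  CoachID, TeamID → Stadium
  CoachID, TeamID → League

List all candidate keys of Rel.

{CoachID, Season}, {CoachID, TeamID}, {League, TeamID}

{CoachID, Season}⁺ = {CoachID, League, Season, Stadium, TeamID}, which is every attribute, so {CoachID, Season} is a candidate key.
{CoachID, TeamID}⁺ = {CoachID, League, Season, Stadium, TeamID}, which is every attribute, so {CoachID, TeamID} is a candidate key.
{League, TeamID}⁺ = {CoachID, League, Season, Stadium, TeamID}, which is every attribute, so {League, TeamID} is a candidate key.
These are minimal and exhaustive — every other superkey contains one of them.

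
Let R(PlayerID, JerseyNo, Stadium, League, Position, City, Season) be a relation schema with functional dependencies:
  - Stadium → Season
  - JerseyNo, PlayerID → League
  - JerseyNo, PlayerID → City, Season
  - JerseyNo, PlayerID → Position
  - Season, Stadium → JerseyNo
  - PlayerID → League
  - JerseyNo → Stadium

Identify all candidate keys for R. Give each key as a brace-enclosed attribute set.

Attributes never on any right-hand side: {PlayerID} — every candidate key must contain it.
{JerseyNo, PlayerID} is a candidate key since {JerseyNo, PlayerID}⁺ = {City, JerseyNo, League, PlayerID, Position, Season, Stadium} covers every attribute.
{PlayerID, Stadium} is a candidate key since {PlayerID, Stadium}⁺ = {City, JerseyNo, League, PlayerID, Position, Season, Stadium} covers every attribute.
These are minimal and exhaustive — every other superkey contains one of them.

{JerseyNo, PlayerID}, {PlayerID, Stadium}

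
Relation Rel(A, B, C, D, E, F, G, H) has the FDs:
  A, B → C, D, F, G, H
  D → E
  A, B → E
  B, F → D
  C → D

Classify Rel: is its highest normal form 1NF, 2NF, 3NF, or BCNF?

2NF

Candidate key: {A, B}. Prime attributes: {A, B}.
For D → E we have {D}⁺ = {D, E}; {D} is not a superkey, so BCNF fails.
Because {E} is non-prime and the left side of D → E is not a superkey, the relation is not in 3NF.
No non-prime attribute depends on a proper subset of any candidate key, so 2NF holds.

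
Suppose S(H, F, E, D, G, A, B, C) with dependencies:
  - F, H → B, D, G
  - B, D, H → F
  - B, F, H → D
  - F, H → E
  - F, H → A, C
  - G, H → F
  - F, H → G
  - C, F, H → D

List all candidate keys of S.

{B, D, H}, {F, H}, {G, H}

No FD produces {H}, so it must be in every candidate key.
Closure of {F, H} is {A, B, C, D, E, F, G, H}, the whole schema; {F, H} is a candidate key.
Closure of {G, H} is {A, B, C, D, E, F, G, H}, the whole schema; {G, H} is a candidate key.
Closure of {B, D, H} is {A, B, C, D, E, F, G, H}, the whole schema; {B, D, H} is a candidate key.
Any other superkey properly contains one of these, so there are no further candidate keys.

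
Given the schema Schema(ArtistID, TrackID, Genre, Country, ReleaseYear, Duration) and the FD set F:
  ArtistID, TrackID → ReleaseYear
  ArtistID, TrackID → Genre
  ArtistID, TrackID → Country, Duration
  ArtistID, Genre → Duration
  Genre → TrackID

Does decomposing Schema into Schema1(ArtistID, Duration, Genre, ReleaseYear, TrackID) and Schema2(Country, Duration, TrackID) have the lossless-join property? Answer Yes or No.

The shared attributes are {Duration, TrackID} and {Duration, TrackID}⁺ = {Duration, TrackID}.
Schema1 ⊄ {Duration, TrackID} and Schema2 ⊄ {Duration, TrackID}, so the split is lossy.

No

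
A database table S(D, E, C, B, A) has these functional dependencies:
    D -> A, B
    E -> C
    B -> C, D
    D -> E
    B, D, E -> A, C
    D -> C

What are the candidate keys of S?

Closure of {B} is {A, B, C, D, E}, the whole schema; {B} is a candidate key.
Closure of {D} is {A, B, C, D, E}, the whole schema; {D} is a candidate key.
Any other superkey properly contains one of these, so there are no further candidate keys.

{B}, {D}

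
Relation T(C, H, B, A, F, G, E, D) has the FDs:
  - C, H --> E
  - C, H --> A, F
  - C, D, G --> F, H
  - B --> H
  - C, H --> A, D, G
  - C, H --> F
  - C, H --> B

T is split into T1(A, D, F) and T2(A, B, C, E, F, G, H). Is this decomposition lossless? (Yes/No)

T1 ∩ T2 = {A, F}; its closure under F is {A, F}.
Neither T1 nor T2 is contained in that closure, so the decomposition is lossy.

No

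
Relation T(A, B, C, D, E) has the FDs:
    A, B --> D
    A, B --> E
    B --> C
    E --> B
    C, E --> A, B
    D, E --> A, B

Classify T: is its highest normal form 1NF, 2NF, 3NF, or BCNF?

1NF

Candidate keys: {A, B}, {E}. Prime attributes: {A, B, E}.
B --> C breaks BCNF: {B}⁺ = {B, C}, so {B} is not a superkey.
B --> C has non-prime {C} on the right and a non-superkey on the left, so 3NF fails.
The proper key subset {B} of {A, B} determines non-prime {C}, so the relation is not even in 2NF.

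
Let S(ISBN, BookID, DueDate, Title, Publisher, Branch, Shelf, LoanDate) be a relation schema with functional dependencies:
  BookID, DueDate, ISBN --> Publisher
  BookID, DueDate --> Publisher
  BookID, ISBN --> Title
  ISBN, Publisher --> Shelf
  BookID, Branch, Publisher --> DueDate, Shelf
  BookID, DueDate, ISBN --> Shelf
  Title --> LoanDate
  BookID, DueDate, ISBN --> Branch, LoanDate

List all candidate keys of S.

{BookID, Branch, ISBN, Publisher}, {BookID, DueDate, ISBN}

Attributes never on any right-hand side: {BookID, ISBN} — every candidate key must contain all of them.
{BookID, DueDate, ISBN} is a candidate key since {BookID, DueDate, ISBN}⁺ = {BookID, Branch, DueDate, ISBN, LoanDate, Publisher, Shelf, Title} covers every attribute.
{BookID, Branch, ISBN, Publisher} is a candidate key since {BookID, Branch, ISBN, Publisher}⁺ = {BookID, Branch, DueDate, ISBN, LoanDate, Publisher, Shelf, Title} covers every attribute.
Any other superkey properly contains one of these, so there are no further candidate keys.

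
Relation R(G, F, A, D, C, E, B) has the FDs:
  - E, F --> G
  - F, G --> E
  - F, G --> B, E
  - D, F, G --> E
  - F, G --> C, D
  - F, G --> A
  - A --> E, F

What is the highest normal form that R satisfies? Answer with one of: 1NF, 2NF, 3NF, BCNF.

BCNF

Candidate keys: {A}, {E, F}, {F, G}. Prime attributes: {A, E, F, G}.
The left-hand side of every FD is a superkey, so BCNF is satisfied.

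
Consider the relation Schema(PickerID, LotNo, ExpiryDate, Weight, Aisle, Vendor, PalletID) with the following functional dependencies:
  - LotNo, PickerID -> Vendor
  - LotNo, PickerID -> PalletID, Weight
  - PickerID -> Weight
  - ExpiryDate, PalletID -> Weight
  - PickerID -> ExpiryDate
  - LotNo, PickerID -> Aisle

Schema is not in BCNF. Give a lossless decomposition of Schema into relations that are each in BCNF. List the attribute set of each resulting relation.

Candidate key of the original relation: {LotNo, PickerID}.
{Aisle, ExpiryDate, LotNo, PalletID, PickerID, Vendor, Weight}: {PickerID} determines {ExpiryDate, PickerID, Weight} here but is not a superkey — split on PickerID -> ExpiryDate, Weight, giving {ExpiryDate, PickerID, Weight} and {Aisle, LotNo, PalletID, PickerID, Vendor}.
{ExpiryDate, PickerID, Weight} is in BCNF.
{Aisle, LotNo, PalletID, PickerID, Vendor} is in BCNF.

{Aisle, LotNo, PalletID, PickerID, Vendor}; {ExpiryDate, PickerID, Weight}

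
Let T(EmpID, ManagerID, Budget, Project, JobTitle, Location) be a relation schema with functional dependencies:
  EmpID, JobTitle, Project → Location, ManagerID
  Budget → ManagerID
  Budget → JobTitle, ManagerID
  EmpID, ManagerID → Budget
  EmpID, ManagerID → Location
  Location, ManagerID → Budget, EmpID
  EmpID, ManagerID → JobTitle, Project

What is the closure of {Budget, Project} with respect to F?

Start with {Budget, Project}.
Budget → ManagerID applies; add {ManagerID} → now {Budget, ManagerID, Project}.
Budget → JobTitle, ManagerID applies; add {JobTitle} → now {Budget, JobTitle, ManagerID, Project}.
No further FD applies.

{Budget, JobTitle, ManagerID, Project}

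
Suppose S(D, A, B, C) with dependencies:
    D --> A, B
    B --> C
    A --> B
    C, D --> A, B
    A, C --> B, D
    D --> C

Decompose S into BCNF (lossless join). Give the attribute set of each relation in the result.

Candidate keys of the original relation: {A}, {D}.
In {A, B, C, D}, {B} is not a superkey ({B}⁺ restricted to this set is {B, C}), so split on B --> C into {B, C} and {A, B, D}.
{B, C} is in BCNF.
{A, B, D} is in BCNF.

{A, B, D}; {B, C}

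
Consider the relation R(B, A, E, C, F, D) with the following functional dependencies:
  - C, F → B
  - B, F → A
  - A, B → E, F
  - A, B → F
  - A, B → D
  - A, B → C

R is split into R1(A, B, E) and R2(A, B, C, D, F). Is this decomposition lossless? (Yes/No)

R1 ∩ R2 = {A, B}; its closure under F is {A, B, C, D, E, F}.
Since R1 ⊆ {A, B, C, D, E, F}, the intersection is a superkey of R1; the decomposition is lossless.

Yes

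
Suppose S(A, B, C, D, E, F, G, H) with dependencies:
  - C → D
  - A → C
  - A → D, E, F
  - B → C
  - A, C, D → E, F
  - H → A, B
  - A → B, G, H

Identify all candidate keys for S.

{A}, {H}

Closure of {A} is {A, B, C, D, E, F, G, H}, the whole schema; {A} is a candidate key.
Closure of {H} is {A, B, C, D, E, F, G, H}, the whole schema; {H} is a candidate key.
These are minimal and exhaustive — every other superkey contains one of them.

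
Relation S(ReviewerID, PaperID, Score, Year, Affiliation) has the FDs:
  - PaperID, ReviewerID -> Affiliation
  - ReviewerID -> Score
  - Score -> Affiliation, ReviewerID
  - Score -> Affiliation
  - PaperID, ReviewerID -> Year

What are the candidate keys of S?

Attributes never on any right-hand side: {PaperID} — every candidate key must contain it.
{PaperID, ReviewerID} is a candidate key since {PaperID, ReviewerID}⁺ = {Affiliation, PaperID, ReviewerID, Score, Year} covers every attribute.
{PaperID, Score} is a candidate key since {PaperID, Score}⁺ = {Affiliation, PaperID, ReviewerID, Score, Year} covers every attribute.
No proper subset of any of these is a key, and no other minimal superkey exists.

{PaperID, ReviewerID}, {PaperID, Score}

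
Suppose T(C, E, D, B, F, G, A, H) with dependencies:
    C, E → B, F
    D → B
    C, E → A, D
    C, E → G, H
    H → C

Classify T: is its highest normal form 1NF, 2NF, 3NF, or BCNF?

2NF

Candidate keys: {C, E}, {E, H}. Prime attributes: {C, E, H}.
D → B breaks BCNF: {D}⁺ = {B, D}, so {D} is not a superkey.
Because {B} is non-prime and the left side of D → B is not a superkey, the relation is not in 3NF.
No proper subset of a key has a non-prime attribute in its closure, so there is no partial dependency; 2NF holds.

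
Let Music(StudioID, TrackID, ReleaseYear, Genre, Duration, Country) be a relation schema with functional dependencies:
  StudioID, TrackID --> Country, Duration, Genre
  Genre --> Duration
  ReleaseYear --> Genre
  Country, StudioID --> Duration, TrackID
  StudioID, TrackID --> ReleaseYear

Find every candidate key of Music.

{Country, StudioID}, {StudioID, TrackID}

Attributes never on any right-hand side: {StudioID} — every candidate key must contain it.
{Country, StudioID}⁺ = {Country, Duration, Genre, ReleaseYear, StudioID, TrackID} — all of the relation — so {Country, StudioID} is a candidate key.
{StudioID, TrackID}⁺ = {Country, Duration, Genre, ReleaseYear, StudioID, TrackID} — all of the relation — so {StudioID, TrackID} is a candidate key.
No proper subset of any of these is a key, and no other minimal superkey exists.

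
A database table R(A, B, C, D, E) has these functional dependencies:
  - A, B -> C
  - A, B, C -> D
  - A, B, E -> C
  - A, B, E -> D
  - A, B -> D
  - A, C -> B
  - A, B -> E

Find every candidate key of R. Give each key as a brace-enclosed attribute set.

No FD produces {A}, so it must be in every candidate key.
{A, B}⁺ = {A, B, C, D, E}, which is every attribute, so {A, B} is a candidate key.
{A, C}⁺ = {A, B, C, D, E}, which is every attribute, so {A, C} is a candidate key.
No proper subset of any of these is a key, and no other minimal superkey exists.

{A, B}, {A, C}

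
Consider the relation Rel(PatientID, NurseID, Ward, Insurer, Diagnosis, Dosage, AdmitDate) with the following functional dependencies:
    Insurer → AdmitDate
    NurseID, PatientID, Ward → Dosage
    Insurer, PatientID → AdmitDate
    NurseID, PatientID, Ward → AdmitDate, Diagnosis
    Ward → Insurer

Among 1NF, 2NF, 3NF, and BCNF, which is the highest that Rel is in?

Candidate key: {NurseID, PatientID, Ward}. Prime attributes: {NurseID, PatientID, Ward}.
Insurer → AdmitDate breaks BCNF: {Insurer}⁺ = {AdmitDate, Insurer}, so {Insurer} is not a superkey.
Because {AdmitDate} is non-prime and the left side of Insurer → AdmitDate is not a superkey, the relation is not in 3NF.
Since {Ward} ⊂ {NurseID, PatientID, Ward} and {Ward}⁺ ⊇ {AdmitDate, Insurer} with {AdmitDate, Insurer} non-prime, there is a partial dependency; 2NF fails.

1NF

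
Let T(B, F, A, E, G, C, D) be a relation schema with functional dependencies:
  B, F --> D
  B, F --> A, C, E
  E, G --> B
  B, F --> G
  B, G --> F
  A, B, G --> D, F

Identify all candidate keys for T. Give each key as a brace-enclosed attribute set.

Closure of {B, F} is {A, B, C, D, E, F, G}, the whole schema; {B, F} is a candidate key.
Closure of {B, G} is {A, B, C, D, E, F, G}, the whole schema; {B, G} is a candidate key.
Closure of {E, G} is {A, B, C, D, E, F, G}, the whole schema; {E, G} is a candidate key.
No proper subset of any of these is a key, and no other minimal superkey exists.

{B, F}, {B, G}, {E, G}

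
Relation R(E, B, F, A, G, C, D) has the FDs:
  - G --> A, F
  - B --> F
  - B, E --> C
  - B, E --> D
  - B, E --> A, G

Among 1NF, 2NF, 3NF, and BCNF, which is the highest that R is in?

Candidate key: {B, E}. Prime attributes: {B, E}.
G --> A, F breaks BCNF: {G}⁺ = {A, F, G}, so {G} is not a superkey.
G --> A, F has non-prime {A, F} on the right and a non-superkey on the left, so 3NF fails.
{B} is a proper subset of the key {B, E}, and {B}⁺ contains the non-prime attribute {F} — a partial dependency, so 2NF is violated.

1NF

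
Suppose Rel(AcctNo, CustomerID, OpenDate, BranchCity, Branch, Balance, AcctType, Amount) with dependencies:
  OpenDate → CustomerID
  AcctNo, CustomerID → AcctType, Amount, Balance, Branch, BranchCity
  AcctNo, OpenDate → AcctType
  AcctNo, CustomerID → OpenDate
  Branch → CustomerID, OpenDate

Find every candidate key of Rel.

Attributes never on any right-hand side: {AcctNo} — every candidate key must contain it.
{AcctNo, Branch}⁺ = {AcctNo, AcctType, Amount, Balance, Branch, BranchCity, CustomerID, OpenDate}, which is every attribute, so {AcctNo, Branch} is a candidate key.
{AcctNo, CustomerID}⁺ = {AcctNo, AcctType, Amount, Balance, Branch, BranchCity, CustomerID, OpenDate}, which is every attribute, so {AcctNo, CustomerID} is a candidate key.
{AcctNo, OpenDate}⁺ = {AcctNo, AcctType, Amount, Balance, Branch, BranchCity, CustomerID, OpenDate}, which is every attribute, so {AcctNo, OpenDate} is a candidate key.
These are minimal and exhaustive — every other superkey contains one of them.

{AcctNo, Branch}, {AcctNo, CustomerID}, {AcctNo, OpenDate}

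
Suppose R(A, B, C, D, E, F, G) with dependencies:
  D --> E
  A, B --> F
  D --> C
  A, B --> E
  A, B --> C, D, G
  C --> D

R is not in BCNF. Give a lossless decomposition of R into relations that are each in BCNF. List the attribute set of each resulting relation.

Candidate key of the original relation: {A, B}.
In {A, B, C, D, E, F, G}, {D} is not a superkey ({D}⁺ restricted to this set is {C, D, E}), so split on D --> C, E into {C, D, E} and {A, B, D, F, G}.
{C, D, E}: every determinant is a superkey — BCNF.
{A, B, D, F, G}: every determinant is a superkey — BCNF.

{A, B, D, F, G}; {C, D, E}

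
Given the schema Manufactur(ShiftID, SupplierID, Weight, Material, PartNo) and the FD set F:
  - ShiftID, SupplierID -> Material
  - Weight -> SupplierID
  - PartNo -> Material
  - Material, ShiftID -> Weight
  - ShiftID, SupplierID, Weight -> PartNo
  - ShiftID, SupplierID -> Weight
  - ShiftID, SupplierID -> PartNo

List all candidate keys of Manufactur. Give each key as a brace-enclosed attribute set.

{Material, ShiftID}, {PartNo, ShiftID}, {ShiftID, SupplierID}, {ShiftID, Weight}

Attributes never on any right-hand side: {ShiftID} — every candidate key must contain it.
Closure of {Material, ShiftID} is {Material, PartNo, ShiftID, SupplierID, Weight}, the whole schema; {Material, ShiftID} is a candidate key.
Closure of {PartNo, ShiftID} is {Material, PartNo, ShiftID, SupplierID, Weight}, the whole schema; {PartNo, ShiftID} is a candidate key.
Closure of {ShiftID, SupplierID} is {Material, PartNo, ShiftID, SupplierID, Weight}, the whole schema; {ShiftID, SupplierID} is a candidate key.
Closure of {ShiftID, Weight} is {Material, PartNo, ShiftID, SupplierID, Weight}, the whole schema; {ShiftID, Weight} is a candidate key.
Any other superkey properly contains one of these, so there are no further candidate keys.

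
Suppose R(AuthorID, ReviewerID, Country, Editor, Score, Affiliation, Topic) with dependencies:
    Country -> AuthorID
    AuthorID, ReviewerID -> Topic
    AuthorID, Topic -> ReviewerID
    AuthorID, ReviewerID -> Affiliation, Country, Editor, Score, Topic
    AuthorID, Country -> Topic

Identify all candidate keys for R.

{AuthorID, ReviewerID}, {AuthorID, Topic}, {Country}

{Country}⁺ = {Affiliation, AuthorID, Country, Editor, ReviewerID, Score, Topic} — all of the relation — so {Country} is a candidate key.
{AuthorID, ReviewerID}⁺ = {Affiliation, AuthorID, Country, Editor, ReviewerID, Score, Topic} — all of the relation — so {AuthorID, ReviewerID} is a candidate key.
{AuthorID, Topic}⁺ = {Affiliation, AuthorID, Country, Editor, ReviewerID, Score, Topic} — all of the relation — so {AuthorID, Topic} is a candidate key.
These are minimal and exhaustive — every other superkey contains one of them.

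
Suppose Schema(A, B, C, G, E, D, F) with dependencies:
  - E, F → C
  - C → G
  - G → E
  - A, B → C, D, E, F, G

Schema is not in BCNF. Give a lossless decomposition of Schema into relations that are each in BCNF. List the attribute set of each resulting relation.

Candidate key of the original relation: {A, B}.
Within {A, B, C, D, E, F, G}: {E, F}⁺ ∩ {A, B, C, D, E, F, G} = {C, E, F, G}, not the whole set, so E, F → C, G violates BCNF; decompose into {C, E, F, G} and {A, B, D, E, F}.
Within {C, E, F, G}: {C}⁺ ∩ {C, E, F, G} = {C, E, G}, not the whole set, so C → E, G violates BCNF; decompose into {C, E, G} and {C, F}.
Within {C, E, G}: {G}⁺ ∩ {C, E, G} = {E, G}, not the whole set, so G → E violates BCNF; decompose into {E, G} and {C, G}.
{E, G} is in BCNF.
{C, G} is in BCNF.
{C, F} is in BCNF.
{A, B, D, E, F} is in BCNF.

{A, B, D, E, F}; {C, F}; {C, G}; {E, G}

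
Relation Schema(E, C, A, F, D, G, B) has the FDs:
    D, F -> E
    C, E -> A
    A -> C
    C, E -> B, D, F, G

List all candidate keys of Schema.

{A, D, F}, {A, E}, {C, D, F}, {C, E}

Closure of {A, E} is {A, B, C, D, E, F, G}, the whole schema; {A, E} is a candidate key.
Closure of {C, E} is {A, B, C, D, E, F, G}, the whole schema; {C, E} is a candidate key.
Closure of {A, D, F} is {A, B, C, D, E, F, G}, the whole schema; {A, D, F} is a candidate key.
Closure of {C, D, F} is {A, B, C, D, E, F, G}, the whole schema; {C, D, F} is a candidate key.
Any other superkey properly contains one of these, so there are no further candidate keys.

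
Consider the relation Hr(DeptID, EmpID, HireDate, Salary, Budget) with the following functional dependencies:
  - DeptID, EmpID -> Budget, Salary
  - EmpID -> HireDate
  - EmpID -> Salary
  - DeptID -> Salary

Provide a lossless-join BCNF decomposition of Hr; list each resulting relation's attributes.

{Budget, DeptID, EmpID}; {EmpID, HireDate, Salary}

Candidate key of the original relation: {DeptID, EmpID}.
{Budget, DeptID, EmpID, HireDate, Salary}: {EmpID} determines {EmpID, HireDate, Salary} here but is not a superkey — split on EmpID -> HireDate, Salary, giving {EmpID, HireDate, Salary} and {Budget, DeptID, EmpID}.
{EmpID, HireDate, Salary}: every determinant is a superkey — BCNF.
{Budget, DeptID, EmpID}: every determinant is a superkey — BCNF.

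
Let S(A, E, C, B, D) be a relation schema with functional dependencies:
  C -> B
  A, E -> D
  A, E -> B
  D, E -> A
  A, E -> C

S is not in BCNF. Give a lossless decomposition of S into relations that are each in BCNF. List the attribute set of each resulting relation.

Candidate keys of the original relation: {A, E}, {D, E}.
In {A, B, C, D, E}, {C} is not a superkey ({C}⁺ restricted to this set is {B, C}), so split on C -> B into {B, C} and {A, C, D, E}.
{B, C} is in BCNF.
{A, C, D, E} is in BCNF.

{A, C, D, E}; {B, C}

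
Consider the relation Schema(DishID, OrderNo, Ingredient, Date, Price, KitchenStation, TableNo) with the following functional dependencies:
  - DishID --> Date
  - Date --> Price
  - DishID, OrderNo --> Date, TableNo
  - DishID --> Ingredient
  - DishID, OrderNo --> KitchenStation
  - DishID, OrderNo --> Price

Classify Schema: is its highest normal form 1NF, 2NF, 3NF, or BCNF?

Candidate key: {DishID, OrderNo}. Prime attributes: {DishID, OrderNo}.
DishID --> Date breaks BCNF: {DishID}⁺ = {Date, DishID, Ingredient, Price}, so {DishID} is not a superkey.
DishID --> Date has non-prime {Date} on the right and a non-superkey on the left, so 3NF fails.
{DishID} is a proper subset of the key {DishID, OrderNo}, and {DishID}⁺ contains the non-prime attributes {Date, Ingredient, Price} — a partial dependency, so 2NF is violated.

1NF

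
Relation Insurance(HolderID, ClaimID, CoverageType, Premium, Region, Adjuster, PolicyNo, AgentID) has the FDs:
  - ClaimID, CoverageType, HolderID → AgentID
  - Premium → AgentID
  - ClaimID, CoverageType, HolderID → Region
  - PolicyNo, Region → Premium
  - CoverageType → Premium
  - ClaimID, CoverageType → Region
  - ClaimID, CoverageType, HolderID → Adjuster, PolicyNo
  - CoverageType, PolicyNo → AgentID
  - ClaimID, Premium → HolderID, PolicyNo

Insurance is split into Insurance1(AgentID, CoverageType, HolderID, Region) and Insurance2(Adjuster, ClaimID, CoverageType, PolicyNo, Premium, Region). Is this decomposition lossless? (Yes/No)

Common attributes: {CoverageType, Region}; their closure is {AgentID, CoverageType, Premium, Region}.
Neither Insurance1 nor Insurance2 is contained in that closure, so the decomposition is lossy.

No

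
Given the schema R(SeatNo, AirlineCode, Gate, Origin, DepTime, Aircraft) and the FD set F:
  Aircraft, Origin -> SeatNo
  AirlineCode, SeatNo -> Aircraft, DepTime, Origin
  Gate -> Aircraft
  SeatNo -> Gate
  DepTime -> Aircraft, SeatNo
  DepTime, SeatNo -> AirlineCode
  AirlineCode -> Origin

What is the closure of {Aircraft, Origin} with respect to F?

{Aircraft, Gate, Origin, SeatNo}

Start with {Aircraft, Origin}.
Aircraft, Origin -> SeatNo applies; add {SeatNo} → now {Aircraft, Origin, SeatNo}.
SeatNo -> Gate applies; add {Gate} → now {Aircraft, Gate, Origin, SeatNo}.
No further FD applies.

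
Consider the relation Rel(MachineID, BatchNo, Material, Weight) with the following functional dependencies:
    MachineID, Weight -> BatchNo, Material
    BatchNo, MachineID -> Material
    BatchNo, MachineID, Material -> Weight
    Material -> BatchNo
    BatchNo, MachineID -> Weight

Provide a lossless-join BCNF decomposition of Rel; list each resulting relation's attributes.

{BatchNo, Material}; {MachineID, Material, Weight}

Candidate keys of the original relation: {BatchNo, MachineID}, {MachineID, Material}, {MachineID, Weight}.
{BatchNo, MachineID, Material, Weight}: {Material} determines {BatchNo, Material} here but is not a superkey — split on Material -> BatchNo, giving {BatchNo, Material} and {MachineID, Material, Weight}.
{BatchNo, Material} is in BCNF.
{MachineID, Material, Weight} is in BCNF.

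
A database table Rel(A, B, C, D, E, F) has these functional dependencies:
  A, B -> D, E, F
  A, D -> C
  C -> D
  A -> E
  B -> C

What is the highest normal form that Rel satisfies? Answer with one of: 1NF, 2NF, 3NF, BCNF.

Candidate key: {A, B}. Prime attributes: {A, B}.
A, D -> C breaks BCNF: {A, D}⁺ = {A, C, D, E}, so {A, D} is not a superkey.
Because {C} is non-prime and the left side of A, D -> C is not a superkey, the relation is not in 3NF.
Since {A} ⊂ {A, B} and {A}⁺ ⊇ {E} with {E} non-prime, there is a partial dependency; 2NF fails.

1NF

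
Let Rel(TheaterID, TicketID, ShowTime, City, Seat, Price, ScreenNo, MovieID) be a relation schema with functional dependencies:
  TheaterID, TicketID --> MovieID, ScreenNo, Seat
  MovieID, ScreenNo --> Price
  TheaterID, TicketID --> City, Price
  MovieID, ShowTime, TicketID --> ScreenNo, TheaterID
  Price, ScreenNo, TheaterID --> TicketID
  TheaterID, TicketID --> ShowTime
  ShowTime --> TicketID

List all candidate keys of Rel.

{MovieID, ShowTime}⁺ = {City, MovieID, Price, ScreenNo, Seat, ShowTime, TheaterID, TicketID} — all of the relation — so {MovieID, ShowTime} is a candidate key.
{ShowTime, TheaterID}⁺ = {City, MovieID, Price, ScreenNo, Seat, ShowTime, TheaterID, TicketID} — all of the relation — so {ShowTime, TheaterID} is a candidate key.
{TheaterID, TicketID}⁺ = {City, MovieID, Price, ScreenNo, Seat, ShowTime, TheaterID, TicketID} — all of the relation — so {TheaterID, TicketID} is a candidate key.
{MovieID, ScreenNo, TheaterID}⁺ = {City, MovieID, Price, ScreenNo, Seat, ShowTime, TheaterID, TicketID} — all of the relation — so {MovieID, ScreenNo, TheaterID} is a candidate key.
{Price, ScreenNo, TheaterID}⁺ = {City, MovieID, Price, ScreenNo, Seat, ShowTime, TheaterID, TicketID} — all of the relation — so {Price, ScreenNo, TheaterID} is a candidate key.
Any other superkey properly contains one of these, so there are no further candidate keys.

{MovieID, ScreenNo, TheaterID}, {MovieID, ShowTime}, {Price, ScreenNo, TheaterID}, {ShowTime, TheaterID}, {TheaterID, TicketID}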